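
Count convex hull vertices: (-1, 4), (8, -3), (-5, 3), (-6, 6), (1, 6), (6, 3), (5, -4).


Convex hull vertices (CCW): (-6, 6), (-5, 3), (5, -4), (8, -3), (6, 3), (1, 6)
Count = 6

6


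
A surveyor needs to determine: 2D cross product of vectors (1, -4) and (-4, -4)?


u x v = u_x*v_y - u_y*v_x = 1*(-4) - (-4)*(-4)
= (-4) - 16 = -20

-20


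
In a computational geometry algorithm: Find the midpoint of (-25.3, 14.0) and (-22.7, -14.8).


M = (((-25.3)+(-22.7))/2, (14+(-14.8))/2)
= (-24, -0.4)

(-24, -0.4)


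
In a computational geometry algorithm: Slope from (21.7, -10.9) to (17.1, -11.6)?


slope = (y2-y1)/(x2-x1) = ((-11.6)-(-10.9))/(17.1-21.7) = (-0.7)/(-4.6) = 0.1522

0.1522


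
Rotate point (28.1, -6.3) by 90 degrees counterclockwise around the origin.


90° CCW: (x,y) -> (-y, x)
(28.1,-6.3) -> (6.3, 28.1)

(6.3, 28.1)


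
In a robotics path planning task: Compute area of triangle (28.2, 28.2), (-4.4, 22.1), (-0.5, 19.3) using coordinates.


Area = |x_A(y_B-y_C) + x_B(y_C-y_A) + x_C(y_A-y_B)|/2
= |78.96 + 39.16 + (-3.05)|/2
= 115.07/2 = 57.535

57.535


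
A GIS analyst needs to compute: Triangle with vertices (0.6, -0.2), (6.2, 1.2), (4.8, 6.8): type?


Side lengths squared: AB^2=33.32, BC^2=33.32, CA^2=66.64
Sorted: [33.32, 33.32, 66.64]
By sides: Isosceles, By angles: Right

Isosceles, Right


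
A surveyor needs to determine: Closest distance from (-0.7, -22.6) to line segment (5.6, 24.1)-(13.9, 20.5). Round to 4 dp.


Project P onto AB: t = 1 (clamped to [0,1])
Closest point on segment: (13.9, 20.5)
Distance: 45.5057

45.5057


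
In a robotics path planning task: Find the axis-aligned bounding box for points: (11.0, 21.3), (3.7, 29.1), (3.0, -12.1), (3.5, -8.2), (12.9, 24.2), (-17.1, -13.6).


x range: [-17.1, 12.9]
y range: [-13.6, 29.1]
Bounding box: (-17.1,-13.6) to (12.9,29.1)

(-17.1,-13.6) to (12.9,29.1)


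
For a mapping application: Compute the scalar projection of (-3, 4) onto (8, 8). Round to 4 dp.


u.v = 8, |v| = sqrt(128) = 11.3137
Scalar projection = u.v / |v| = 8 / sqrt(128) = 0.7071

0.7071


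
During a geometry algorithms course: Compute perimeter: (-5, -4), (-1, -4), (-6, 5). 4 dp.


Sides: (-5, -4)->(-1, -4): sqrt(16) = 4, (-1, -4)->(-6, 5): sqrt(106) = 10.29563, (-6, 5)->(-5, -4): sqrt(82) = 9.055385
Sum = 23.351015
Perimeter = 23.351

23.351


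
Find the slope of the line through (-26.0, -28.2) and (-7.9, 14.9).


slope = (y2-y1)/(x2-x1) = (14.9-(-28.2))/((-7.9)-(-26)) = 43.1/18.1 = 2.3812

2.3812


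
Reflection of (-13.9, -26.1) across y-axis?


Reflection over y-axis: (x,y) -> (-x,y)
(-13.9, -26.1) -> (13.9, -26.1)

(13.9, -26.1)


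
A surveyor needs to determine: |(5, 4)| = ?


|u| = sqrt(5^2 + 4^2) = sqrt(41) = 6.4031

6.4031


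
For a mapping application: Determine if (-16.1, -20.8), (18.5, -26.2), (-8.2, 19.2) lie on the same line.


Cross product: (18.5-(-16.1))*(19.2-(-20.8)) - ((-26.2)-(-20.8))*((-8.2)-(-16.1))
= 1426.66

No, not collinear


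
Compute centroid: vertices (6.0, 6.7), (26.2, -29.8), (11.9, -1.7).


Centroid = ((x_A+x_B+x_C)/3, (y_A+y_B+y_C)/3)
= ((6+26.2+11.9)/3, (6.7+(-29.8)+(-1.7))/3)
= (14.7, -8.2667)

(14.7, -8.2667)


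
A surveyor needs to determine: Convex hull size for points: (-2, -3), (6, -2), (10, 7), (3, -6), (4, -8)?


Convex hull vertices (CCW): (-2, -3), (4, -8), (10, 7)
Count = 3

3


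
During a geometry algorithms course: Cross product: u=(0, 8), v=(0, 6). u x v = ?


u x v = u_x*v_y - u_y*v_x = 0*6 - 8*0
= 0 - 0 = 0

0


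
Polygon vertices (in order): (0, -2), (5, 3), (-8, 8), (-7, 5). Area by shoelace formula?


Shoelace sum: (0*3 - 5*(-2)) + (5*8 - (-8)*3) + ((-8)*5 - (-7)*8) + ((-7)*(-2) - 0*5)
= 104
Area = |104|/2 = 52

52


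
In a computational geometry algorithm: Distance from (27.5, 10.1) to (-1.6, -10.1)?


dx=-29.1, dy=-20.2
d^2 = (-29.1)^2 + (-20.2)^2 = 1254.85
d = sqrt(1254.85) = 35.4239

35.4239


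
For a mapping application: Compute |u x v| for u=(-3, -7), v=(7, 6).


|u x v| = |(-3)*6 - (-7)*7|
= |(-18) - (-49)| = 31

31


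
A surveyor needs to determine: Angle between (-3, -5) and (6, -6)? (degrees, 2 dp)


u.v = 12, |u| = sqrt(34) = 5.831, |v| = sqrt(72) = 8.4853
cos(theta) = u.v/(|u||v|) = 12/sqrt(2448) = 0.242536
theta = acos(0.242536) = 75.96 degrees

75.96 degrees


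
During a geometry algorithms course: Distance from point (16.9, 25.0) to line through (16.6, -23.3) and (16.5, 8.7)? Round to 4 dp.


|cross product| = 14.43
|line direction| = sqrt(1024.01) = 32.0002
Distance = 14.43/sqrt(1024.01) = 0.4509

0.4509


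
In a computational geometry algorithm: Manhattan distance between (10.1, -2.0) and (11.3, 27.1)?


|10.1-11.3| + |(-2)-27.1| = 1.2 + 29.1 = 30.3

30.3


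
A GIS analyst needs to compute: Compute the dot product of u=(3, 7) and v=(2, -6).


u . v = u_x*v_x + u_y*v_y = 3*2 + 7*(-6)
= 6 + (-42) = -36

-36


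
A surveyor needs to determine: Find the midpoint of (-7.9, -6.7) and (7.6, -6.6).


M = (((-7.9)+7.6)/2, ((-6.7)+(-6.6))/2)
= (-0.15, -6.65)

(-0.15, -6.65)


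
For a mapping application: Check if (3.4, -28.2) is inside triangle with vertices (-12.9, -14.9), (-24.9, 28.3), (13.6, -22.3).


Cross products: AB x AP = -544.56, BC x BP = -743.27, CA x CP = 231.83
All same sign? no

No, outside


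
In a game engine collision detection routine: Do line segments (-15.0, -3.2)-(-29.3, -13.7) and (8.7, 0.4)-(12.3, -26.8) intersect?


Cross products: d1=-657.6, d2=-1084.36, d3=197.37, d4=624.13
d1*d2 < 0 and d3*d4 < 0? no

No, they don't intersect


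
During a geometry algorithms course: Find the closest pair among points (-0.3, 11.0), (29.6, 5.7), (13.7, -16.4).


d(P0,P1) = 30.3661, d(P0,P2) = 30.7695, d(P1,P2) = 27.2254
Closest: P1 and P2

Closest pair: (29.6, 5.7) and (13.7, -16.4), distance = 27.2254


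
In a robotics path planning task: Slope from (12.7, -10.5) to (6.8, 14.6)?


slope = (y2-y1)/(x2-x1) = (14.6-(-10.5))/(6.8-12.7) = 25.1/(-5.9) = -4.2542

-4.2542


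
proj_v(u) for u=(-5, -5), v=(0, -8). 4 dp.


u.v = 40, |v| = sqrt(64) = 8
Scalar projection = u.v / |v| = 40 / sqrt(64) = 5

5


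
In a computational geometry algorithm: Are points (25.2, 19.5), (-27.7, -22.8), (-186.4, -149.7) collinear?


Cross product: ((-27.7)-25.2)*((-149.7)-19.5) - ((-22.8)-19.5)*((-186.4)-25.2)
= 0

Yes, collinear


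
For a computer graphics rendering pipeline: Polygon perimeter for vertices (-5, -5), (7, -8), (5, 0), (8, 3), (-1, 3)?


Sides: (-5, -5)->(7, -8): sqrt(153) = 12.369317, (7, -8)->(5, 0): sqrt(68) = 8.246211, (5, 0)->(8, 3): sqrt(18) = 4.242641, (8, 3)->(-1, 3): sqrt(81) = 9, (-1, 3)->(-5, -5): sqrt(80) = 8.944272
Sum = 42.802441
Perimeter = 42.8024

42.8024


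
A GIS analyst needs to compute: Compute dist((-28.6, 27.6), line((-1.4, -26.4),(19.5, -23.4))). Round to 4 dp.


|cross product| = 1210.2
|line direction| = sqrt(445.81) = 21.1142
Distance = 1210.2/sqrt(445.81) = 57.3168

57.3168


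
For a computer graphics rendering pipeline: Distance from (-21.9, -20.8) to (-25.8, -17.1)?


dx=-3.9, dy=3.7
d^2 = (-3.9)^2 + 3.7^2 = 28.9
d = sqrt(28.9) = 5.3759

5.3759


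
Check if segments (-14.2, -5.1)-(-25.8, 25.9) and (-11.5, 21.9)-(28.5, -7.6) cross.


Cross products: d1=-1159.65, d2=-261.85, d3=-396.9, d4=-1294.7
d1*d2 < 0 and d3*d4 < 0? no

No, they don't intersect


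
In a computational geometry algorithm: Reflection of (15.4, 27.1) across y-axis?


Reflection over y-axis: (x,y) -> (-x,y)
(15.4, 27.1) -> (-15.4, 27.1)

(-15.4, 27.1)


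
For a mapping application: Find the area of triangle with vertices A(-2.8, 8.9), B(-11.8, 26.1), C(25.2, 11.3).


Area = |x_A(y_B-y_C) + x_B(y_C-y_A) + x_C(y_A-y_B)|/2
= |(-41.44) + (-28.32) + (-433.44)|/2
= 503.2/2 = 251.6

251.6


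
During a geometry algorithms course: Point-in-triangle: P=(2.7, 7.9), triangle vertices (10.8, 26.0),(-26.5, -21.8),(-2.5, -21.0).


Cross products: AB x AP = 287.95, BC x BP = 689.44, CA x CP = 139.97
All same sign? yes

Yes, inside


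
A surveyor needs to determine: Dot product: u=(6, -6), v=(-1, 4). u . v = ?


u . v = u_x*v_x + u_y*v_y = 6*(-1) + (-6)*4
= (-6) + (-24) = -30

-30


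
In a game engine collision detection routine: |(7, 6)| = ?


|u| = sqrt(7^2 + 6^2) = sqrt(85) = 9.2195

9.2195


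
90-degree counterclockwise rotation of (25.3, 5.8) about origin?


90° CCW: (x,y) -> (-y, x)
(25.3,5.8) -> (-5.8, 25.3)

(-5.8, 25.3)


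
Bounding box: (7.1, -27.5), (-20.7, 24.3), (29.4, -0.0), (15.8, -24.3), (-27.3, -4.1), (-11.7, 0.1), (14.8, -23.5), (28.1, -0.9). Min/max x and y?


x range: [-27.3, 29.4]
y range: [-27.5, 24.3]
Bounding box: (-27.3,-27.5) to (29.4,24.3)

(-27.3,-27.5) to (29.4,24.3)


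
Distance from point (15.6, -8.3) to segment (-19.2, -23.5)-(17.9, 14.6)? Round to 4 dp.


Project P onto AB: t = 0.6613 (clamped to [0,1])
Closest point on segment: (5.3346, 1.6959)
Distance: 14.3282

14.3282


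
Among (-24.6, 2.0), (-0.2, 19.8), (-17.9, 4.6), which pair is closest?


d(P0,P1) = 30.2026, d(P0,P2) = 7.1868, d(P1,P2) = 23.3309
Closest: P0 and P2

Closest pair: (-24.6, 2.0) and (-17.9, 4.6), distance = 7.1868


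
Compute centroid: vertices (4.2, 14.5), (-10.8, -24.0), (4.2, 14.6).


Centroid = ((x_A+x_B+x_C)/3, (y_A+y_B+y_C)/3)
= ((4.2+(-10.8)+4.2)/3, (14.5+(-24)+14.6)/3)
= (-0.8, 1.7)

(-0.8, 1.7)


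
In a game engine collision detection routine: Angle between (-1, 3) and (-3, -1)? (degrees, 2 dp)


u.v = 0, |u| = sqrt(10) = 3.1623, |v| = sqrt(10) = 3.1623
cos(theta) = u.v/(|u||v|) = 0/sqrt(100) = 0
theta = acos(0) = 90 degrees

90 degrees


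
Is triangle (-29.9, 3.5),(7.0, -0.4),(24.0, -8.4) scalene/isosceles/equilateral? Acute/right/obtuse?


Side lengths squared: AB^2=1376.82, BC^2=353, CA^2=3046.82
Sorted: [353, 1376.82, 3046.82]
By sides: Scalene, By angles: Obtuse

Scalene, Obtuse


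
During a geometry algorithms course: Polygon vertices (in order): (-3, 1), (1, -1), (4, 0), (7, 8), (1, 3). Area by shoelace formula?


Shoelace sum: ((-3)*(-1) - 1*1) + (1*0 - 4*(-1)) + (4*8 - 7*0) + (7*3 - 1*8) + (1*1 - (-3)*3)
= 61
Area = |61|/2 = 30.5

30.5


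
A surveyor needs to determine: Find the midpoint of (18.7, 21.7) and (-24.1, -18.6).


M = ((18.7+(-24.1))/2, (21.7+(-18.6))/2)
= (-2.7, 1.55)

(-2.7, 1.55)


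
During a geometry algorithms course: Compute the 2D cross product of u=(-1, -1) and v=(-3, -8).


u x v = u_x*v_y - u_y*v_x = (-1)*(-8) - (-1)*(-3)
= 8 - 3 = 5

5


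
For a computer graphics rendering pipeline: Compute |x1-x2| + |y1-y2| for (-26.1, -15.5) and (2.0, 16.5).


|(-26.1)-2| + |(-15.5)-16.5| = 28.1 + 32 = 60.1

60.1


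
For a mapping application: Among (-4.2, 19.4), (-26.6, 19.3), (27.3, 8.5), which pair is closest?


d(P0,P1) = 22.4002, d(P0,P2) = 33.3326, d(P1,P2) = 54.9714
Closest: P0 and P1

Closest pair: (-4.2, 19.4) and (-26.6, 19.3), distance = 22.4002


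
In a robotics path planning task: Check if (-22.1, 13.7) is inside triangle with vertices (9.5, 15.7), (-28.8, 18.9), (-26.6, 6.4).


Cross products: AB x AP = 177.72, BC x BP = 72.31, CA x CP = 221.68
All same sign? yes

Yes, inside


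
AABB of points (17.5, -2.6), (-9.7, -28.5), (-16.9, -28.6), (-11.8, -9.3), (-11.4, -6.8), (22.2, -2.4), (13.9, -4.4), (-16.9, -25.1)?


x range: [-16.9, 22.2]
y range: [-28.6, -2.4]
Bounding box: (-16.9,-28.6) to (22.2,-2.4)

(-16.9,-28.6) to (22.2,-2.4)


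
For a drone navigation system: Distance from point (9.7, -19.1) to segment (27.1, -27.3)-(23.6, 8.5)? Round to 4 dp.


Project P onto AB: t = 0.2739 (clamped to [0,1])
Closest point on segment: (26.1412, -17.4926)
Distance: 16.5196

16.5196


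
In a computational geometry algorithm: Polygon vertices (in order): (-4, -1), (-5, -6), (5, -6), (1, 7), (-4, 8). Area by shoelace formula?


Shoelace sum: ((-4)*(-6) - (-5)*(-1)) + ((-5)*(-6) - 5*(-6)) + (5*7 - 1*(-6)) + (1*8 - (-4)*7) + ((-4)*(-1) - (-4)*8)
= 192
Area = |192|/2 = 96

96


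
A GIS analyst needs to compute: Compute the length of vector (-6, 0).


|u| = sqrt((-6)^2 + 0^2) = sqrt(36) = 6

6


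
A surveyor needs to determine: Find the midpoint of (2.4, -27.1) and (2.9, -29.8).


M = ((2.4+2.9)/2, ((-27.1)+(-29.8))/2)
= (2.65, -28.45)

(2.65, -28.45)


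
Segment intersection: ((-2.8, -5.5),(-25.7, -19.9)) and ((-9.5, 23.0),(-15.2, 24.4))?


Cross products: d1=153.07, d2=267.21, d3=-749.13, d4=-863.27
d1*d2 < 0 and d3*d4 < 0? no

No, they don't intersect


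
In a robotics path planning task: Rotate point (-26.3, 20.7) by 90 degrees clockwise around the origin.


90° CW: (x,y) -> (y, -x)
(-26.3,20.7) -> (20.7, 26.3)

(20.7, 26.3)


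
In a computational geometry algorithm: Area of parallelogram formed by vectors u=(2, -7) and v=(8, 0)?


|u x v| = |2*0 - (-7)*8|
= |0 - (-56)| = 56

56


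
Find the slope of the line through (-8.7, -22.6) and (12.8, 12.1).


slope = (y2-y1)/(x2-x1) = (12.1-(-22.6))/(12.8-(-8.7)) = 34.7/21.5 = 1.614

1.614


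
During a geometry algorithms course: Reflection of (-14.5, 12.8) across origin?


Reflection over origin: (x,y) -> (-x,-y)
(-14.5, 12.8) -> (14.5, -12.8)

(14.5, -12.8)


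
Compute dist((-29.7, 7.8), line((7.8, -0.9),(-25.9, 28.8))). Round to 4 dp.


|cross product| = 820.56
|line direction| = sqrt(2017.78) = 44.9197
Distance = 820.56/sqrt(2017.78) = 18.2673

18.2673


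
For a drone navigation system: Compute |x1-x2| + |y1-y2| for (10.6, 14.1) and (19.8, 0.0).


|10.6-19.8| + |14.1-0| = 9.2 + 14.1 = 23.3

23.3


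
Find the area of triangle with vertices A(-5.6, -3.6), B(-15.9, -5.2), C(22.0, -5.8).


Area = |x_A(y_B-y_C) + x_B(y_C-y_A) + x_C(y_A-y_B)|/2
= |(-3.36) + 34.98 + 35.2|/2
= 66.82/2 = 33.41

33.41


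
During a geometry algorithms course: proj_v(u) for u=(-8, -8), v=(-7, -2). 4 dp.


u.v = 72, |v| = sqrt(53) = 7.2801
Scalar projection = u.v / |v| = 72 / sqrt(53) = 9.89

9.89


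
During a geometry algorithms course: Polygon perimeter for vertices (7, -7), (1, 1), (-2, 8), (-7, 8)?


Sides: (7, -7)->(1, 1): sqrt(100) = 10, (1, 1)->(-2, 8): sqrt(58) = 7.615773, (-2, 8)->(-7, 8): sqrt(25) = 5, (-7, 8)->(7, -7): sqrt(421) = 20.518285
Sum = 43.134058
Perimeter = 43.1341

43.1341


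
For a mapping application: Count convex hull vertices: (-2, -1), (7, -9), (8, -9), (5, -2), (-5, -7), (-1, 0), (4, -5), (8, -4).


Convex hull vertices (CCW): (-5, -7), (7, -9), (8, -9), (8, -4), (5, -2), (-1, 0), (-2, -1)
Count = 7

7


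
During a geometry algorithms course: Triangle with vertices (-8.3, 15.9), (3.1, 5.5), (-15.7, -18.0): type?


Side lengths squared: AB^2=238.12, BC^2=905.69, CA^2=1203.97
Sorted: [238.12, 905.69, 1203.97]
By sides: Scalene, By angles: Obtuse

Scalene, Obtuse


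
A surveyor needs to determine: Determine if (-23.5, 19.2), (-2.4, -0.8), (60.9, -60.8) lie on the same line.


Cross product: ((-2.4)-(-23.5))*((-60.8)-19.2) - ((-0.8)-19.2)*(60.9-(-23.5))
= 0

Yes, collinear


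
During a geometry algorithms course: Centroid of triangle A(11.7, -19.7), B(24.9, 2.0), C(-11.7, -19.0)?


Centroid = ((x_A+x_B+x_C)/3, (y_A+y_B+y_C)/3)
= ((11.7+24.9+(-11.7))/3, ((-19.7)+2+(-19))/3)
= (8.3, -12.2333)

(8.3, -12.2333)


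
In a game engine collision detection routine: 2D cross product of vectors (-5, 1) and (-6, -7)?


u x v = u_x*v_y - u_y*v_x = (-5)*(-7) - 1*(-6)
= 35 - (-6) = 41

41


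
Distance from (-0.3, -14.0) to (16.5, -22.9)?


dx=16.8, dy=-8.9
d^2 = 16.8^2 + (-8.9)^2 = 361.45
d = sqrt(361.45) = 19.0118

19.0118


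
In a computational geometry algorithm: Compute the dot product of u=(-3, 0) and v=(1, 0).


u . v = u_x*v_x + u_y*v_y = (-3)*1 + 0*0
= (-3) + 0 = -3

-3


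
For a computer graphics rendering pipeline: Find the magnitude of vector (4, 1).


|u| = sqrt(4^2 + 1^2) = sqrt(17) = 4.1231

4.1231


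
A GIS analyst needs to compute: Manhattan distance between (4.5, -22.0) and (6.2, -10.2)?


|4.5-6.2| + |(-22)-(-10.2)| = 1.7 + 11.8 = 13.5

13.5


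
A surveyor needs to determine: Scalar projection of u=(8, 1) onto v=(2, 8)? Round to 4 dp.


u.v = 24, |v| = sqrt(68) = 8.2462
Scalar projection = u.v / |v| = 24 / sqrt(68) = 2.9104

2.9104


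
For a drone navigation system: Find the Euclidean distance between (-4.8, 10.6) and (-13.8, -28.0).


dx=-9, dy=-38.6
d^2 = (-9)^2 + (-38.6)^2 = 1570.96
d = sqrt(1570.96) = 39.6353

39.6353


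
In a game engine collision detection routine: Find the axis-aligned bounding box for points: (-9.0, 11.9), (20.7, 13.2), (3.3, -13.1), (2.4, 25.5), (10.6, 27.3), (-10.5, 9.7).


x range: [-10.5, 20.7]
y range: [-13.1, 27.3]
Bounding box: (-10.5,-13.1) to (20.7,27.3)

(-10.5,-13.1) to (20.7,27.3)


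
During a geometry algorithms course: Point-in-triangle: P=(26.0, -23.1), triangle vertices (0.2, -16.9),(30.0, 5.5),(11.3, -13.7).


Cross products: AB x AP = -762.68, BC x BP = 458.02, CA x CP = 151.38
All same sign? no

No, outside


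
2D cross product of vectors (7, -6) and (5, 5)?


u x v = u_x*v_y - u_y*v_x = 7*5 - (-6)*5
= 35 - (-30) = 65

65


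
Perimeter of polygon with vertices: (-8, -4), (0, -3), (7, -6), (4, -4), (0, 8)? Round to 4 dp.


Sides: (-8, -4)->(0, -3): sqrt(65) = 8.062258, (0, -3)->(7, -6): sqrt(58) = 7.615773, (7, -6)->(4, -4): sqrt(13) = 3.605551, (4, -4)->(0, 8): sqrt(160) = 12.649111, (0, 8)->(-8, -4): sqrt(208) = 14.422205
Sum = 46.354898
Perimeter = 46.3549

46.3549


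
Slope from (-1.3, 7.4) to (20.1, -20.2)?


slope = (y2-y1)/(x2-x1) = ((-20.2)-7.4)/(20.1-(-1.3)) = (-27.6)/21.4 = -1.2897

-1.2897


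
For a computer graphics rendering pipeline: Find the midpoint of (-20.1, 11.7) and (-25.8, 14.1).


M = (((-20.1)+(-25.8))/2, (11.7+14.1)/2)
= (-22.95, 12.9)

(-22.95, 12.9)


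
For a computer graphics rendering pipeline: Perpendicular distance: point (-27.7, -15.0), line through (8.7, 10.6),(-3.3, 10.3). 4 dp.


|cross product| = 296.28
|line direction| = sqrt(144.09) = 12.0037
Distance = 296.28/sqrt(144.09) = 24.6823

24.6823


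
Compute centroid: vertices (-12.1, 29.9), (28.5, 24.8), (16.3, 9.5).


Centroid = ((x_A+x_B+x_C)/3, (y_A+y_B+y_C)/3)
= (((-12.1)+28.5+16.3)/3, (29.9+24.8+9.5)/3)
= (10.9, 21.4)

(10.9, 21.4)


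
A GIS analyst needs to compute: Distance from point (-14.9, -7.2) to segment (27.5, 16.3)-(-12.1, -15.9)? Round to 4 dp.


Project P onto AB: t = 0.935 (clamped to [0,1])
Closest point on segment: (-9.527, -13.8078)
Distance: 8.5166

8.5166


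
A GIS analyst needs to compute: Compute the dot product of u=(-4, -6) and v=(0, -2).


u . v = u_x*v_x + u_y*v_y = (-4)*0 + (-6)*(-2)
= 0 + 12 = 12

12


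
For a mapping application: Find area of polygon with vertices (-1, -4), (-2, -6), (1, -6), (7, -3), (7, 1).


Shoelace sum: ((-1)*(-6) - (-2)*(-4)) + ((-2)*(-6) - 1*(-6)) + (1*(-3) - 7*(-6)) + (7*1 - 7*(-3)) + (7*(-4) - (-1)*1)
= 56
Area = |56|/2 = 28

28


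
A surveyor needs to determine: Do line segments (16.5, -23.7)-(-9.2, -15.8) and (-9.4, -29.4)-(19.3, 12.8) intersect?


Cross products: d1=-929.39, d2=381.88, d3=351.1, d4=-960.17
d1*d2 < 0 and d3*d4 < 0? yes

Yes, they intersect


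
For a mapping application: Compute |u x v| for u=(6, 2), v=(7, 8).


|u x v| = |6*8 - 2*7|
= |48 - 14| = 34

34


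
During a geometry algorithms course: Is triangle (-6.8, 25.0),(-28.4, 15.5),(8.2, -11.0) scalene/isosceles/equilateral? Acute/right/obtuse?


Side lengths squared: AB^2=556.81, BC^2=2041.81, CA^2=1521
Sorted: [556.81, 1521, 2041.81]
By sides: Scalene, By angles: Acute

Scalene, Acute


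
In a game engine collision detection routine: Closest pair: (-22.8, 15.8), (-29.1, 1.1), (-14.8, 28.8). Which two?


d(P0,P1) = 15.9931, d(P0,P2) = 15.2643, d(P1,P2) = 31.1734
Closest: P0 and P2

Closest pair: (-22.8, 15.8) and (-14.8, 28.8), distance = 15.2643


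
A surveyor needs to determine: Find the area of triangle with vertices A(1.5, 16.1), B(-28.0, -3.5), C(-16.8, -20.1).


Area = |x_A(y_B-y_C) + x_B(y_C-y_A) + x_C(y_A-y_B)|/2
= |24.9 + 1013.6 + (-329.28)|/2
= 709.22/2 = 354.61

354.61


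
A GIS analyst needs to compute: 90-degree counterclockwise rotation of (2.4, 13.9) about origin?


90° CCW: (x,y) -> (-y, x)
(2.4,13.9) -> (-13.9, 2.4)

(-13.9, 2.4)


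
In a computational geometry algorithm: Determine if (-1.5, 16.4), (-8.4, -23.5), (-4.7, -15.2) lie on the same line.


Cross product: ((-8.4)-(-1.5))*((-15.2)-16.4) - ((-23.5)-16.4)*((-4.7)-(-1.5))
= 90.36

No, not collinear


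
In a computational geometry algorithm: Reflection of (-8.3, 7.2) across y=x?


Reflection over y=x: (x,y) -> (y,x)
(-8.3, 7.2) -> (7.2, -8.3)

(7.2, -8.3)


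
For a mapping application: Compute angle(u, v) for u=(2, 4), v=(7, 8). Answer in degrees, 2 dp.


u.v = 46, |u| = sqrt(20) = 4.4721, |v| = sqrt(113) = 10.6301
cos(theta) = u.v/(|u||v|) = 46/sqrt(2260) = 0.967617
theta = acos(0.967617) = 14.62 degrees

14.62 degrees


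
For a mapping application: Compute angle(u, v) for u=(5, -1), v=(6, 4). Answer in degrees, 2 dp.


u.v = 26, |u| = sqrt(26) = 5.099, |v| = sqrt(52) = 7.2111
cos(theta) = u.v/(|u||v|) = 26/sqrt(1352) = 0.707107
theta = acos(0.707107) = 45 degrees

45 degrees


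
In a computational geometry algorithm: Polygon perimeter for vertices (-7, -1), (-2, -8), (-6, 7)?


Sides: (-7, -1)->(-2, -8): sqrt(74) = 8.602325, (-2, -8)->(-6, 7): sqrt(241) = 15.524175, (-6, 7)->(-7, -1): sqrt(65) = 8.062258
Sum = 32.188758
Perimeter = 32.1888

32.1888


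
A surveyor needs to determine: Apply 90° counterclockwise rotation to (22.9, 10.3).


90° CCW: (x,y) -> (-y, x)
(22.9,10.3) -> (-10.3, 22.9)

(-10.3, 22.9)


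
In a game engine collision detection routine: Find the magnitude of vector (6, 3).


|u| = sqrt(6^2 + 3^2) = sqrt(45) = 6.7082

6.7082


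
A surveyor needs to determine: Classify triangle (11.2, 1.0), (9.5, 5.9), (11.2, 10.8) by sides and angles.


Side lengths squared: AB^2=26.9, BC^2=26.9, CA^2=96.04
Sorted: [26.9, 26.9, 96.04]
By sides: Isosceles, By angles: Obtuse

Isosceles, Obtuse


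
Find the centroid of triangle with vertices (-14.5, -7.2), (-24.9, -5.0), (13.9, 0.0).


Centroid = ((x_A+x_B+x_C)/3, (y_A+y_B+y_C)/3)
= (((-14.5)+(-24.9)+13.9)/3, ((-7.2)+(-5)+0)/3)
= (-8.5, -4.0667)

(-8.5, -4.0667)


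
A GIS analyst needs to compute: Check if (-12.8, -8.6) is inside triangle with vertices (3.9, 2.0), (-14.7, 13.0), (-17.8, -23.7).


Cross products: AB x AP = 380.86, BC x BP = 136.69, CA x CP = 199.17
All same sign? yes

Yes, inside


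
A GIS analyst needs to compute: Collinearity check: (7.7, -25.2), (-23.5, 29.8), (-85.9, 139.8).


Cross product: ((-23.5)-7.7)*(139.8-(-25.2)) - (29.8-(-25.2))*((-85.9)-7.7)
= 0

Yes, collinear


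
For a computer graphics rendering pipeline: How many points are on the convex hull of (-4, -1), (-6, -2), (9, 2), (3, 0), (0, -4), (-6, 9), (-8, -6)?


Convex hull vertices (CCW): (-8, -6), (0, -4), (9, 2), (-6, 9)
Count = 4

4


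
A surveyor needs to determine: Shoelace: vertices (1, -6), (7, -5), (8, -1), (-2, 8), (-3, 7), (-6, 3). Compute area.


Shoelace sum: (1*(-5) - 7*(-6)) + (7*(-1) - 8*(-5)) + (8*8 - (-2)*(-1)) + ((-2)*7 - (-3)*8) + ((-3)*3 - (-6)*7) + ((-6)*(-6) - 1*3)
= 208
Area = |208|/2 = 104

104


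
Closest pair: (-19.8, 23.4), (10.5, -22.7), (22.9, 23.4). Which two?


d(P0,P1) = 55.1661, d(P0,P2) = 42.7, d(P1,P2) = 47.7386
Closest: P0 and P2

Closest pair: (-19.8, 23.4) and (22.9, 23.4), distance = 42.7


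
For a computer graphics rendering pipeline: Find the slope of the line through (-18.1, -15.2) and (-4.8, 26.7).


slope = (y2-y1)/(x2-x1) = (26.7-(-15.2))/((-4.8)-(-18.1)) = 41.9/13.3 = 3.1504

3.1504


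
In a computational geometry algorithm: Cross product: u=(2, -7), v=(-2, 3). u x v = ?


u x v = u_x*v_y - u_y*v_x = 2*3 - (-7)*(-2)
= 6 - 14 = -8

-8


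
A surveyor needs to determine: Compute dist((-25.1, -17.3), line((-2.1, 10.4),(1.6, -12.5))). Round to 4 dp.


|cross product| = 629.19
|line direction| = sqrt(538.1) = 23.197
Distance = 629.19/sqrt(538.1) = 27.1238

27.1238


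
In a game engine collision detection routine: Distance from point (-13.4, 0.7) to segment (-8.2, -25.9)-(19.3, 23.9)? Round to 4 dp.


Project P onto AB: t = 0.3651 (clamped to [0,1])
Closest point on segment: (1.8412, -7.7163)
Distance: 17.4106

17.4106


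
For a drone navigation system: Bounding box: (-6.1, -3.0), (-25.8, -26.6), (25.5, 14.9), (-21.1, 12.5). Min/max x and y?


x range: [-25.8, 25.5]
y range: [-26.6, 14.9]
Bounding box: (-25.8,-26.6) to (25.5,14.9)

(-25.8,-26.6) to (25.5,14.9)


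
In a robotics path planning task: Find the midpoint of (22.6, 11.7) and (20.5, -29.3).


M = ((22.6+20.5)/2, (11.7+(-29.3))/2)
= (21.55, -8.8)

(21.55, -8.8)


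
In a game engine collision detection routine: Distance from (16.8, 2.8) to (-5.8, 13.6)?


dx=-22.6, dy=10.8
d^2 = (-22.6)^2 + 10.8^2 = 627.4
d = sqrt(627.4) = 25.048

25.048


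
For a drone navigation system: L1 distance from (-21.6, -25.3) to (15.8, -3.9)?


|(-21.6)-15.8| + |(-25.3)-(-3.9)| = 37.4 + 21.4 = 58.8

58.8


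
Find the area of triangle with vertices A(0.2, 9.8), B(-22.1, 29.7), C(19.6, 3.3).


Area = |x_A(y_B-y_C) + x_B(y_C-y_A) + x_C(y_A-y_B)|/2
= |5.28 + 143.65 + (-390.04)|/2
= 241.11/2 = 120.555

120.555


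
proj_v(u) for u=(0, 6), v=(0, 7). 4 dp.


u.v = 42, |v| = sqrt(49) = 7
Scalar projection = u.v / |v| = 42 / sqrt(49) = 6

6


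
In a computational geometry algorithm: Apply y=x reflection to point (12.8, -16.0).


Reflection over y=x: (x,y) -> (y,x)
(12.8, -16) -> (-16, 12.8)

(-16, 12.8)


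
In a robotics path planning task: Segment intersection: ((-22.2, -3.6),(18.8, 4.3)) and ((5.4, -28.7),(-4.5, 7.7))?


Cross products: d1=756.15, d2=-814.46, d3=-1247.14, d4=323.47
d1*d2 < 0 and d3*d4 < 0? yes

Yes, they intersect


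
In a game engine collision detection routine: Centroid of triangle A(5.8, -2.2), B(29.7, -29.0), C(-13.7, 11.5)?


Centroid = ((x_A+x_B+x_C)/3, (y_A+y_B+y_C)/3)
= ((5.8+29.7+(-13.7))/3, ((-2.2)+(-29)+11.5)/3)
= (7.2667, -6.5667)

(7.2667, -6.5667)


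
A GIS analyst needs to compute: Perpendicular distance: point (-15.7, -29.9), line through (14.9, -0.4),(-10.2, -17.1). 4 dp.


|cross product| = 229.43
|line direction| = sqrt(908.9) = 30.148
Distance = 229.43/sqrt(908.9) = 7.6101

7.6101


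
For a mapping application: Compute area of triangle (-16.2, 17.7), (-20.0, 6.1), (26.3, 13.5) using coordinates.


Area = |x_A(y_B-y_C) + x_B(y_C-y_A) + x_C(y_A-y_B)|/2
= |119.88 + 84 + 305.08|/2
= 508.96/2 = 254.48

254.48


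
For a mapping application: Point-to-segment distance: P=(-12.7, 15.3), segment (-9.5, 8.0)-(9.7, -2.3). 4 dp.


Project P onto AB: t = 0 (clamped to [0,1])
Closest point on segment: (-9.5, 8)
Distance: 7.9706

7.9706


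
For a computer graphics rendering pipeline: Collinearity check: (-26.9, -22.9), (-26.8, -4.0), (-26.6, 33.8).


Cross product: ((-26.8)-(-26.9))*(33.8-(-22.9)) - ((-4)-(-22.9))*((-26.6)-(-26.9))
= 0

Yes, collinear


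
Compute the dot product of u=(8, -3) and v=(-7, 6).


u . v = u_x*v_x + u_y*v_y = 8*(-7) + (-3)*6
= (-56) + (-18) = -74

-74


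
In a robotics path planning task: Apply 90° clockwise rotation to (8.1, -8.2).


90° CW: (x,y) -> (y, -x)
(8.1,-8.2) -> (-8.2, -8.1)

(-8.2, -8.1)


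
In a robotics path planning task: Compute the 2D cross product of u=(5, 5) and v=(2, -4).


u x v = u_x*v_y - u_y*v_x = 5*(-4) - 5*2
= (-20) - 10 = -30

-30


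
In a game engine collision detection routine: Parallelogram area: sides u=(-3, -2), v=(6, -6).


|u x v| = |(-3)*(-6) - (-2)*6|
= |18 - (-12)| = 30

30


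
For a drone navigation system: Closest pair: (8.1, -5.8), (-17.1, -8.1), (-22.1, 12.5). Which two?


d(P0,P1) = 25.3047, d(P0,P2) = 35.3119, d(P1,P2) = 21.1981
Closest: P1 and P2

Closest pair: (-17.1, -8.1) and (-22.1, 12.5), distance = 21.1981


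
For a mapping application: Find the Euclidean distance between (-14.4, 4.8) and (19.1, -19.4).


dx=33.5, dy=-24.2
d^2 = 33.5^2 + (-24.2)^2 = 1707.89
d = sqrt(1707.89) = 41.3266

41.3266


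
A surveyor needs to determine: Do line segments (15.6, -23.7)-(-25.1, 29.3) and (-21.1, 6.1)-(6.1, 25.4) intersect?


Cross products: d1=-1518.87, d2=708.24, d3=732.24, d4=-1494.87
d1*d2 < 0 and d3*d4 < 0? yes

Yes, they intersect


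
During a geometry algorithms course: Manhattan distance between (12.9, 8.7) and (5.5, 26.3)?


|12.9-5.5| + |8.7-26.3| = 7.4 + 17.6 = 25

25


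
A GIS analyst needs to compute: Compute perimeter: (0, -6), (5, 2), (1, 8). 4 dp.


Sides: (0, -6)->(5, 2): sqrt(89) = 9.433981, (5, 2)->(1, 8): sqrt(52) = 7.211103, (1, 8)->(0, -6): sqrt(197) = 14.035669
Sum = 30.680753
Perimeter = 30.6808

30.6808


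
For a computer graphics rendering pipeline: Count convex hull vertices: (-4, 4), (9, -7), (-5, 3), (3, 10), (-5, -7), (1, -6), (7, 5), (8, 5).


Convex hull vertices (CCW): (-5, -7), (9, -7), (8, 5), (3, 10), (-4, 4), (-5, 3)
Count = 6

6


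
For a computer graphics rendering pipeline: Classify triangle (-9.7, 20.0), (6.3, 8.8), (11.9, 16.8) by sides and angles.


Side lengths squared: AB^2=381.44, BC^2=95.36, CA^2=476.8
Sorted: [95.36, 381.44, 476.8]
By sides: Scalene, By angles: Right

Scalene, Right


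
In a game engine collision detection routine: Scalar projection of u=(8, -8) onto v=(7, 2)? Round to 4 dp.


u.v = 40, |v| = sqrt(53) = 7.2801
Scalar projection = u.v / |v| = 40 / sqrt(53) = 5.4944

5.4944


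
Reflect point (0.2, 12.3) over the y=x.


Reflection over y=x: (x,y) -> (y,x)
(0.2, 12.3) -> (12.3, 0.2)

(12.3, 0.2)


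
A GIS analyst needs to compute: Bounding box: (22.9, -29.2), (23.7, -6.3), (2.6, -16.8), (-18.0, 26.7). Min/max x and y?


x range: [-18, 23.7]
y range: [-29.2, 26.7]
Bounding box: (-18,-29.2) to (23.7,26.7)

(-18,-29.2) to (23.7,26.7)


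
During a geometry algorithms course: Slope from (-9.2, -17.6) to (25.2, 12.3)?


slope = (y2-y1)/(x2-x1) = (12.3-(-17.6))/(25.2-(-9.2)) = 29.9/34.4 = 0.8692

0.8692


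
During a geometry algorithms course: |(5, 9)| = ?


|u| = sqrt(5^2 + 9^2) = sqrt(106) = 10.2956

10.2956


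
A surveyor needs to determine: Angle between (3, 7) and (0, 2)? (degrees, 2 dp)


u.v = 14, |u| = sqrt(58) = 7.6158, |v| = sqrt(4) = 2
cos(theta) = u.v/(|u||v|) = 14/sqrt(232) = 0.919145
theta = acos(0.919145) = 23.2 degrees

23.2 degrees


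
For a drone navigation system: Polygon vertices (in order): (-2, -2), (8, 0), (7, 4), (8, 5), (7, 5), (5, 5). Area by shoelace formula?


Shoelace sum: ((-2)*0 - 8*(-2)) + (8*4 - 7*0) + (7*5 - 8*4) + (8*5 - 7*5) + (7*5 - 5*5) + (5*(-2) - (-2)*5)
= 66
Area = |66|/2 = 33

33


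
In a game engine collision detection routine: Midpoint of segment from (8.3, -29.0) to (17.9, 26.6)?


M = ((8.3+17.9)/2, ((-29)+26.6)/2)
= (13.1, -1.2)

(13.1, -1.2)


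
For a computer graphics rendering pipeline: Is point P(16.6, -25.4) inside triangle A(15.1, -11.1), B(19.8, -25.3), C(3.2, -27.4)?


Cross products: AB x AP = -45.91, BC x BP = -5.06, CA x CP = -194.62
All same sign? yes

Yes, inside


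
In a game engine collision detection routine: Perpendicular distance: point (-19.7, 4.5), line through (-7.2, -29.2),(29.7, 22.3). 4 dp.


|cross product| = 1887.28
|line direction| = sqrt(4013.86) = 63.355
Distance = 1887.28/sqrt(4013.86) = 29.789

29.789


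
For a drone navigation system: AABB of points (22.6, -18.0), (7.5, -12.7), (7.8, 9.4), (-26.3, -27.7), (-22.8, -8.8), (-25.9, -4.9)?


x range: [-26.3, 22.6]
y range: [-27.7, 9.4]
Bounding box: (-26.3,-27.7) to (22.6,9.4)

(-26.3,-27.7) to (22.6,9.4)


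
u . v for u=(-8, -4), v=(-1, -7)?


u . v = u_x*v_x + u_y*v_y = (-8)*(-1) + (-4)*(-7)
= 8 + 28 = 36

36


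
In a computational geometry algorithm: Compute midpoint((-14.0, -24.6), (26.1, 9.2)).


M = (((-14)+26.1)/2, ((-24.6)+9.2)/2)
= (6.05, -7.7)

(6.05, -7.7)


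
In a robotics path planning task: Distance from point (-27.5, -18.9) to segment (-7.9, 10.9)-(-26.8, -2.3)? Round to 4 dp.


Project P onto AB: t = 1 (clamped to [0,1])
Closest point on segment: (-26.8, -2.3)
Distance: 16.6148

16.6148


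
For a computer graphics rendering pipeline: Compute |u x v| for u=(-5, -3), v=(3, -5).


|u x v| = |(-5)*(-5) - (-3)*3|
= |25 - (-9)| = 34

34


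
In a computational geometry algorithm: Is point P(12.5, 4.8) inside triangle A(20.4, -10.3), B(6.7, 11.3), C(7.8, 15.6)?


Cross products: AB x AP = -36.23, BC x BP = -32.09, CA x CP = -14.35
All same sign? yes

Yes, inside


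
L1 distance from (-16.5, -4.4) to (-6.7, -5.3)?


|(-16.5)-(-6.7)| + |(-4.4)-(-5.3)| = 9.8 + 0.9 = 10.7

10.7


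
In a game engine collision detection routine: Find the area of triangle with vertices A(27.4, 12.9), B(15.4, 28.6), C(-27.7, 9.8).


Area = |x_A(y_B-y_C) + x_B(y_C-y_A) + x_C(y_A-y_B)|/2
= |515.12 + (-47.74) + 434.89|/2
= 902.27/2 = 451.135

451.135


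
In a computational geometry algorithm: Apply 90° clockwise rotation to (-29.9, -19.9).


90° CW: (x,y) -> (y, -x)
(-29.9,-19.9) -> (-19.9, 29.9)

(-19.9, 29.9)


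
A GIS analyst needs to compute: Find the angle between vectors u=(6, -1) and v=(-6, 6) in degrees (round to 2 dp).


u.v = -42, |u| = sqrt(37) = 6.0828, |v| = sqrt(72) = 8.4853
cos(theta) = u.v/(|u||v|) = -42/sqrt(2664) = -0.813733
theta = acos(-0.813733) = 144.46 degrees

144.46 degrees


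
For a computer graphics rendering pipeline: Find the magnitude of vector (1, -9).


|u| = sqrt(1^2 + (-9)^2) = sqrt(82) = 9.0554

9.0554


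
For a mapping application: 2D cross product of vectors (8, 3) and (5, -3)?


u x v = u_x*v_y - u_y*v_x = 8*(-3) - 3*5
= (-24) - 15 = -39

-39


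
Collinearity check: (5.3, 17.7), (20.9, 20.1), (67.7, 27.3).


Cross product: (20.9-5.3)*(27.3-17.7) - (20.1-17.7)*(67.7-5.3)
= 0

Yes, collinear


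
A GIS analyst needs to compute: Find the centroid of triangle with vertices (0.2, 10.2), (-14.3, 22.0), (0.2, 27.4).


Centroid = ((x_A+x_B+x_C)/3, (y_A+y_B+y_C)/3)
= ((0.2+(-14.3)+0.2)/3, (10.2+22+27.4)/3)
= (-4.6333, 19.8667)

(-4.6333, 19.8667)


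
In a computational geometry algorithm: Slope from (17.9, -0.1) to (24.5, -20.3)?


slope = (y2-y1)/(x2-x1) = ((-20.3)-(-0.1))/(24.5-17.9) = (-20.2)/6.6 = -3.0606

-3.0606


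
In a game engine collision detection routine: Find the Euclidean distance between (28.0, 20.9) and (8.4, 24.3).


dx=-19.6, dy=3.4
d^2 = (-19.6)^2 + 3.4^2 = 395.72
d = sqrt(395.72) = 19.8927

19.8927


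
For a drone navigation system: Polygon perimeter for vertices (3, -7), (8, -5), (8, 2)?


Sides: (3, -7)->(8, -5): sqrt(29) = 5.385165, (8, -5)->(8, 2): sqrt(49) = 7, (8, 2)->(3, -7): sqrt(106) = 10.29563
Sum = 22.680795
Perimeter = 22.6808

22.6808


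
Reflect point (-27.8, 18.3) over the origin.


Reflection over origin: (x,y) -> (-x,-y)
(-27.8, 18.3) -> (27.8, -18.3)

(27.8, -18.3)


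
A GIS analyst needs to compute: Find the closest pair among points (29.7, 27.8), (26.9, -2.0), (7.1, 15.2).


d(P0,P1) = 29.9313, d(P0,P2) = 25.8751, d(P1,P2) = 26.2275
Closest: P0 and P2

Closest pair: (29.7, 27.8) and (7.1, 15.2), distance = 25.8751


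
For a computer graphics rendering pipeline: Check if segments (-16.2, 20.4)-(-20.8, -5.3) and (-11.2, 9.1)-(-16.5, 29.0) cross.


Cross products: d1=39.61, d2=267.36, d3=180.48, d4=-47.27
d1*d2 < 0 and d3*d4 < 0? no

No, they don't intersect


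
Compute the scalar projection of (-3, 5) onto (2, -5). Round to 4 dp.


u.v = -31, |v| = sqrt(29) = 5.3852
Scalar projection = u.v / |v| = -31 / sqrt(29) = -5.7566

-5.7566


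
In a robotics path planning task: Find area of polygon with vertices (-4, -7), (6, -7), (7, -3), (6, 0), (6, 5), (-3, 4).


Shoelace sum: ((-4)*(-7) - 6*(-7)) + (6*(-3) - 7*(-7)) + (7*0 - 6*(-3)) + (6*5 - 6*0) + (6*4 - (-3)*5) + ((-3)*(-7) - (-4)*4)
= 225
Area = |225|/2 = 112.5

112.5


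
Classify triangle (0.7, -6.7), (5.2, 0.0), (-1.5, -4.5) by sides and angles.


Side lengths squared: AB^2=65.14, BC^2=65.14, CA^2=9.68
Sorted: [9.68, 65.14, 65.14]
By sides: Isosceles, By angles: Acute

Isosceles, Acute


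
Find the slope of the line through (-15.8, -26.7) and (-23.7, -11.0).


slope = (y2-y1)/(x2-x1) = ((-11)-(-26.7))/((-23.7)-(-15.8)) = 15.7/(-7.9) = -1.9873

-1.9873


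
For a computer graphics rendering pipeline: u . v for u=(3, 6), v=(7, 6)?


u . v = u_x*v_x + u_y*v_y = 3*7 + 6*6
= 21 + 36 = 57

57


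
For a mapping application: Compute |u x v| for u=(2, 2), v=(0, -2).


|u x v| = |2*(-2) - 2*0|
= |(-4) - 0| = 4

4


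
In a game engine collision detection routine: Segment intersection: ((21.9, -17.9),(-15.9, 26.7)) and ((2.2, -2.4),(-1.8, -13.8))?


Cross products: d1=286.58, d2=-322.74, d3=292.72, d4=902.04
d1*d2 < 0 and d3*d4 < 0? no

No, they don't intersect


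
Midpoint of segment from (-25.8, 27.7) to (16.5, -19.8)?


M = (((-25.8)+16.5)/2, (27.7+(-19.8))/2)
= (-4.65, 3.95)

(-4.65, 3.95)


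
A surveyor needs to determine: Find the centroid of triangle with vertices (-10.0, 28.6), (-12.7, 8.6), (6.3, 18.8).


Centroid = ((x_A+x_B+x_C)/3, (y_A+y_B+y_C)/3)
= (((-10)+(-12.7)+6.3)/3, (28.6+8.6+18.8)/3)
= (-5.4667, 18.6667)

(-5.4667, 18.6667)


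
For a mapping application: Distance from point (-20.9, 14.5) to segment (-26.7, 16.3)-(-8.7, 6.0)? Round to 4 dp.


Project P onto AB: t = 0.2858 (clamped to [0,1])
Closest point on segment: (-21.5548, 13.3558)
Distance: 1.3183

1.3183


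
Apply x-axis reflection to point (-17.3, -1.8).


Reflection over x-axis: (x,y) -> (x,-y)
(-17.3, -1.8) -> (-17.3, 1.8)

(-17.3, 1.8)


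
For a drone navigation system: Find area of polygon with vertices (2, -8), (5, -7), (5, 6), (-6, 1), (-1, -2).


Shoelace sum: (2*(-7) - 5*(-8)) + (5*6 - 5*(-7)) + (5*1 - (-6)*6) + ((-6)*(-2) - (-1)*1) + ((-1)*(-8) - 2*(-2))
= 157
Area = |157|/2 = 78.5

78.5


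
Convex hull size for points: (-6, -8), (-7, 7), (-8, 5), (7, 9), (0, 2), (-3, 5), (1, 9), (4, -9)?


Convex hull vertices (CCW): (-8, 5), (-6, -8), (4, -9), (7, 9), (1, 9), (-7, 7)
Count = 6

6


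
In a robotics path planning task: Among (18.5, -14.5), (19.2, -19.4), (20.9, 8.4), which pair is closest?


d(P0,P1) = 4.9497, d(P0,P2) = 23.0254, d(P1,P2) = 27.8519
Closest: P0 and P1

Closest pair: (18.5, -14.5) and (19.2, -19.4), distance = 4.9497


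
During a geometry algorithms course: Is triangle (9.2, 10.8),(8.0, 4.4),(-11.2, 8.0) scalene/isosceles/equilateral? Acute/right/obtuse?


Side lengths squared: AB^2=42.4, BC^2=381.6, CA^2=424
Sorted: [42.4, 381.6, 424]
By sides: Scalene, By angles: Right

Scalene, Right


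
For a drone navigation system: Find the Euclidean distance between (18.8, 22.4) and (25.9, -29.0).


dx=7.1, dy=-51.4
d^2 = 7.1^2 + (-51.4)^2 = 2692.37
d = sqrt(2692.37) = 51.8881

51.8881


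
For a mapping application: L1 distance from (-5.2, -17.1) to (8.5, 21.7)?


|(-5.2)-8.5| + |(-17.1)-21.7| = 13.7 + 38.8 = 52.5

52.5


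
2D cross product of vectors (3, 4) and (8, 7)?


u x v = u_x*v_y - u_y*v_x = 3*7 - 4*8
= 21 - 32 = -11

-11


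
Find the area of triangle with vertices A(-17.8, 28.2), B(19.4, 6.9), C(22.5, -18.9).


Area = |x_A(y_B-y_C) + x_B(y_C-y_A) + x_C(y_A-y_B)|/2
= |(-459.24) + (-913.74) + 479.25|/2
= 893.73/2 = 446.865

446.865


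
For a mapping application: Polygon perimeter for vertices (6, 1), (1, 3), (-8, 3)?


Sides: (6, 1)->(1, 3): sqrt(29) = 5.385165, (1, 3)->(-8, 3): sqrt(81) = 9, (-8, 3)->(6, 1): sqrt(200) = 14.142136
Sum = 28.527301
Perimeter = 28.5273

28.5273
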